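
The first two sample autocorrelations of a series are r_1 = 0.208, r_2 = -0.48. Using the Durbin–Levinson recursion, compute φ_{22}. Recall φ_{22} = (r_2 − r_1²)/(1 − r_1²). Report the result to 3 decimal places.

-0.547

φ_{22} = (r_2 − r_1²) / (1 − r_1²)
r_1² = (0.208)² = 0.043264
Numerator = -0.48 − 0.0433 = -0.5233; denominator = 1 − 0.0433 = 0.9567
φ_{22} = -0.5233 / 0.9567 = -0.547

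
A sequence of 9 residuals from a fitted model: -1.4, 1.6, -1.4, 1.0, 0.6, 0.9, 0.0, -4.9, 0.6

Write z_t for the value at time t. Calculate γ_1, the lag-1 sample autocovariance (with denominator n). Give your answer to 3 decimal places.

-0.947

Mean z̄ = (-1.4 + 1.6 − 1.4 + 1.0 + 0.6 + 0.9 + 0.0 − 4.9 + 0.6)/9 = -0.3333
Σ_{t=1}^{8}(z_t−z̄)(z_{t+1}−z̄) = -8.5244
γ_1 = -8.5244 / 9 = -0.947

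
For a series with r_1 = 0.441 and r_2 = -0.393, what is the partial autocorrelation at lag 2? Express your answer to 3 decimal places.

-0.729

φ_{22} = (r_2 − r_1²) / (1 − r_1²)
r_1² = (0.441)² = 0.194481
Numerator = -0.393 − 0.1945 = -0.5875; denominator = 1 − 0.1945 = 0.8055
φ_{22} = -0.5875 / 0.8055 = -0.729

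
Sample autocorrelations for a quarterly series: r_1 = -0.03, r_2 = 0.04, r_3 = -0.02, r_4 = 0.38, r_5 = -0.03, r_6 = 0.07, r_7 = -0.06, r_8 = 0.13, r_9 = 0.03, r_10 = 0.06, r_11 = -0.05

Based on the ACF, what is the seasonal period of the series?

4

The largest autocorrelation is r_4 = 0.38; the remaining lags stay at or below 0.13.
The dominant spike at lag 4 indicates a seasonal period of 4.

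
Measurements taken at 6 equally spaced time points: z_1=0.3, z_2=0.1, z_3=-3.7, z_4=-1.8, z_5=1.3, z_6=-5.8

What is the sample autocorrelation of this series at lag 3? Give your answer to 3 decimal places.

Mean z̄ = (0.3 + 0.1 − 3.7 − 1.8 + 1.3 − 5.8)/6 = -1.6000
Numerator Σ_{t=1}^{3}(z_t−z̄)(z_{t+3}−z̄) = 13.3700
Denominator Σ(z_t−z̄)² = 37.0000
r_3 = 13.3700 / 37.0000 = 0.361

0.361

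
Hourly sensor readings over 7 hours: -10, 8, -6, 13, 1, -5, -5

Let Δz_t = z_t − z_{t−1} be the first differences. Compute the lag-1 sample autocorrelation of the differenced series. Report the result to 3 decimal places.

First differences Δz: 18, -14, 19, -12, -6, 0
Mean of differences = 0.8333
Numerator Σ(Δz_t−Δz̄)(Δz_{t+1}−Δz̄) = -663.8611
Denominator Σ(Δz_t−Δz̄)² = 1056.8333
r_1(Δz) = -663.8611 / 1056.8333 = -0.628

-0.628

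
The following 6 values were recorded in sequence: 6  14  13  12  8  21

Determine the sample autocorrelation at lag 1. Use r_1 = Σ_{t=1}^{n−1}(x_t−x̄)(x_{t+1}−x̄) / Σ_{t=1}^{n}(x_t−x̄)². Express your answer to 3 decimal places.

-0.333

Mean x̄ = (6 + 14 + 13 + 12 + 8 + 21)/6 = 12.3333
Deviations from mean: -6.3333, 1.6667, 0.6667, -0.3333, -4.3333, 8.6667
Σ(x_t−x̄)(x_{t+1}−x̄) = (-10.5556) + (1.1111) + (-0.2222) + (1.4444) + (-37.5556) = -45.7778
Denominator Σ(x_t−x̄)² = 137.3333
r_1 = -45.7778 / 137.3333 = -0.333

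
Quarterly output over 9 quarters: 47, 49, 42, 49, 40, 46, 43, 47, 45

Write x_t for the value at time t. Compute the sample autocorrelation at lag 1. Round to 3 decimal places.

Mean x̄ = (47 + 49 + 42 + 49 + 40 + 46 + 43 + 47 + 45)/9 = 45.3333
Numerator Σ_{t=1}^{8}(x_t−x̄)(x_{t+1}−x̄) = -47.4444
Denominator Σ(x_t−x̄)² = 78.0000
r_1 = -47.4444 / 78.0000 = -0.608

-0.608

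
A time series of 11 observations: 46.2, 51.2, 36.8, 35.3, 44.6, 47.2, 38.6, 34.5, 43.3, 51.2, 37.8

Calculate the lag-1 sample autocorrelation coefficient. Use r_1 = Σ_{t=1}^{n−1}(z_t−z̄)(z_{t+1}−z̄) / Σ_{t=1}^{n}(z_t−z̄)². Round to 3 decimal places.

Mean z̄ = (46.2 + 51.2 + 36.8 + 35.3 + 44.6 + 47.2 + 38.6 + 34.5 + 43.3 + 51.2 + 37.8)/11 = 42.4273
Numerator Σ_{t=1}^{10}(z_t−z̄)(z_{t+1}−z̄) = -9.0607
Denominator Σ(z_t−z̄)² = 377.7818
r_1 = -9.0607 / 377.7818 = -0.024

-0.024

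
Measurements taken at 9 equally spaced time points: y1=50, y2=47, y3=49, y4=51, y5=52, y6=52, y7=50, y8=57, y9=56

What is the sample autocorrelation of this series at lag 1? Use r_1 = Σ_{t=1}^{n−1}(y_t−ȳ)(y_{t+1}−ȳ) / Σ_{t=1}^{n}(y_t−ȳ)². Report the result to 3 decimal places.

Mean ȳ = (50 + 47 + 49 + 51 + 52 + 52 + 50 + 57 + 56)/9 = 51.5556
Numerator Σ_{t=1}^{8}(y_t−ȳ)(y_{t+1}−ȳ) = 35.1358
Denominator Σ(y_t−ȳ)² = 82.2222
r_1 = 35.1358 / 82.2222 = 0.427

0.427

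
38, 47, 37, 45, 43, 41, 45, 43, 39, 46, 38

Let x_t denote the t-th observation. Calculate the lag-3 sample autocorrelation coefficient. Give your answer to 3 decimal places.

Mean x̄ = (38 + 47 + 37 + 45 + 43 + 41 + 45 + 43 + 39 + 46 + 38)/11 = 42.0000
Numerator Σ_{t=1}^{8}(x_t−x̄)(x_{t+3}−x̄) = 19.0000
Denominator Σ(x_t−x̄)² = 128.0000
r_3 = 19.0000 / 128.0000 = 0.148

0.148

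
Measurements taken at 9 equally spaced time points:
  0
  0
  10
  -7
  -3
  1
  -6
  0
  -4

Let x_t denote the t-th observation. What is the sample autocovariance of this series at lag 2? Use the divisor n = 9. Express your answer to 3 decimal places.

-0.222

Mean x̄ = (0 + 0 + 10 − 7 − 3 + 1 − 6 + 0 − 4)/9 = -1.0000
Σ_{t=1}^{7}(x_t−x̄)(x_{t+2}−x̄) = -2.0000
γ_2 = -2.0000 / 9 = -0.222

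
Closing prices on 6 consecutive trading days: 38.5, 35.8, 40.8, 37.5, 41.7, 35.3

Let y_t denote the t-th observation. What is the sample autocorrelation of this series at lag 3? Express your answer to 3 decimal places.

-0.479

Mean ȳ = (38.5 + 35.8 + 40.8 + 37.5 + 41.7 + 35.3)/6 = 38.2667
Σ(y_t−ȳ)(y_{t+3}−ȳ) = (-0.1789) + (-8.4689) + (-7.5156) = -16.1633
Denominator Σ(y_t−ȳ)² = 33.7333
r_3 = -16.1633 / 33.7333 = -0.479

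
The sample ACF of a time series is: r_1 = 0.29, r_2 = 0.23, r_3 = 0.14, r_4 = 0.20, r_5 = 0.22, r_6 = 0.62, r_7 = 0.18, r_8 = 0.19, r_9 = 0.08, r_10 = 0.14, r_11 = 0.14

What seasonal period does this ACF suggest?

The largest autocorrelation is r_6 = 0.62; the remaining lags stay at or below 0.29. The elevated value at lag 1 (0.29), dropping to 0.23 at lag 2, reflects decaying short-term dependence rather than seasonality.
The dominant spike at lag 6 indicates a seasonal period of 6.

6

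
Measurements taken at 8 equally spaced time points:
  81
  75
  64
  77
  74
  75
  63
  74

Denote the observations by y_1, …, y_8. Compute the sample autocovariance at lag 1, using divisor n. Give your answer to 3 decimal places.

-7.908

Mean ȳ = (81 + 75 + 64 + 77 + 74 + 75 + 63 + 74)/8 = 72.8750
Deviations: 8.1250, 2.1250, -8.8750, 4.1250, 1.1250, 2.1250, -9.8750, 1.1250
Σ_{t=1}^{7}(y_t−ȳ)(y_{t+1}−ȳ) = -63.2656
γ_1 = -63.2656 / 8 = -7.908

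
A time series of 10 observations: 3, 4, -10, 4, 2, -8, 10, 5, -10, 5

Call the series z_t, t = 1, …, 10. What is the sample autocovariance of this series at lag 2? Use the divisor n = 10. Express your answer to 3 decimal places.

-16.300

Mean z̄ = (3 + 4 − 10 + 4 + 2 − 8 + 10 + 5 − 10 + 5)/10 = 0.5000
Σ_{t=1}^{8}(z_t−z̄)(z_{t+2}−z̄) = -163.0000
γ_2 = -163.0000 / 10 = -16.300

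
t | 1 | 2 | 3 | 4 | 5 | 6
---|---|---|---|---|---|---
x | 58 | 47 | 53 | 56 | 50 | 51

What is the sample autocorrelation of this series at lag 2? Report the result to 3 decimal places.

-0.282

Mean x̄ = (58 + 47 + 53 + 56 + 50 + 51)/6 = 52.5000
Deviations from mean: 5.5000, -5.5000, 0.5000, 3.5000, -2.5000, -1.5000
Numerator Σ_{t=1}^{4}(x_t−x̄)(x_{t+2}−x̄) = -23.0000
Denominator Σ(x_t−x̄)² = 81.5000
r_2 = -23.0000 / 81.5000 = -0.282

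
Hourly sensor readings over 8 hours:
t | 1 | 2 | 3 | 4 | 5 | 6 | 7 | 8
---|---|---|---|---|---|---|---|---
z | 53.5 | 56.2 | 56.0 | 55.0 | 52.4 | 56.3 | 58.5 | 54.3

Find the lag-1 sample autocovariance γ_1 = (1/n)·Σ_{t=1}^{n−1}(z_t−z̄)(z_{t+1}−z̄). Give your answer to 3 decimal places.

-0.396

Mean z̄ = (53.5 + 56.2 + 56.0 + 55.0 + 52.4 + 56.3 + 58.5 + 54.3)/8 = 55.2750
Σ_{t=1}^{7}(z_t−z̄)(z_{t+1}−z̄) = -3.1656
γ_1 = -3.1656 / 8 = -0.396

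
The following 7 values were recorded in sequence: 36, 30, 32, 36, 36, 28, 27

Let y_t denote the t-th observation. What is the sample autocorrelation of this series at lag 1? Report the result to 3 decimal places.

0.126

Mean ȳ = (36 + 30 + 32 + 36 + 36 + 28 + 27)/7 = 32.1429
Σ(y_t−ȳ)(y_{t+1}−ȳ) = (-8.2653) + (0.3061) + (-0.5510) + (14.8776) + (-15.9796) + (21.3061) = 11.6939
Denominator Σ(y_t−ȳ)² = 92.8571
r_1 = 11.6939 / 92.8571 = 0.126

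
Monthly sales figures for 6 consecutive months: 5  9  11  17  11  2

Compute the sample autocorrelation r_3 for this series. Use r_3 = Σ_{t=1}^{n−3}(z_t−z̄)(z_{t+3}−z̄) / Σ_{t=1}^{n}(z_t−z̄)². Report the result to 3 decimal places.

Mean z̄ = (5 + 9 + 11 + 17 + 11 + 2)/6 = 9.1667
Deviations from mean: -4.1667, -0.1667, 1.8333, 7.8333, 1.8333, -7.1667
Σ(z_t−z̄)(z_{t+3}−z̄) = (-32.6389) + (-0.3056) + (-13.1389) = -46.0833
Denominator Σ(z_t−z̄)² = 136.8333
r_3 = -46.0833 / 136.8333 = -0.337

-0.337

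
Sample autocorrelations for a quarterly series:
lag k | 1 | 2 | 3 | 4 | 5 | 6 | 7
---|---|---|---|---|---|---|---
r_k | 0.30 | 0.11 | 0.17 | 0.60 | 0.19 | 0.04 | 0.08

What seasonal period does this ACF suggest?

The largest autocorrelation is r_4 = 0.60; the remaining lags stay at or below 0.30. The elevated value at lag 1 (0.30), dropping to 0.11 at lag 2, reflects decaying short-term dependence rather than seasonality.
The dominant spike at lag 4 indicates a seasonal period of 4.

4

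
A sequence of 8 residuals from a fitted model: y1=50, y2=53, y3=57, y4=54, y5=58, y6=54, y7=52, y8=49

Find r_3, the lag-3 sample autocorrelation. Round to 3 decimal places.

-0.334

Mean ȳ = (50 + 53 + 57 + 54 + 58 + 54 + 52 + 49)/8 = 53.3750
Deviations from mean: -3.3750, -0.3750, 3.6250, 0.6250, 4.6250, 0.6250, -1.3750, -4.3750
Σ(y_t−ȳ)(y_{t+3}−ȳ) = (-2.1094) + (-1.7344) + (2.2656) + (-0.8594) + (-20.2344) = -22.6719
Denominator Σ(y_t−ȳ)² = 67.8750
r_3 = -22.6719 / 67.8750 = -0.334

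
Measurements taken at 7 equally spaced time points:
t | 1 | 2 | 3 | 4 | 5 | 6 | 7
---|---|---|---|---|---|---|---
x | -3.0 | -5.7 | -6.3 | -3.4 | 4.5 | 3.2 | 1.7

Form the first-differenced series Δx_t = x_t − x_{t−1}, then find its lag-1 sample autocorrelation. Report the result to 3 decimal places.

0.087

First differences Δx: -2.7, -0.6, 2.9, 7.9, -1.3, -1.5
Mean of differences = 0.7833
Numerator Σ(Δx_t−Δx̄)(Δx_{t+1}−Δx̄) = 6.8847
Denominator Σ(Δx_t−Δx̄)² = 78.7283
r_1(Δx) = 6.8847 / 78.7283 = 0.087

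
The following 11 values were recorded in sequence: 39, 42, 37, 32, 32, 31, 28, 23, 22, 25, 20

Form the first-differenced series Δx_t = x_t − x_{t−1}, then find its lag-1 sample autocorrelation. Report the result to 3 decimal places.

First differences Δx: 3, -5, -5, 0, -1, -3, -5, -1, 3, -5
Mean of differences = -1.9000
Numerator Σ(Δx_t−Δx̄)(Δx_{t+1}−Δx̄) = -20.9100
Denominator Σ(Δx_t−Δx̄)² = 92.9000
r_1(Δx) = -20.9100 / 92.9000 = -0.225

-0.225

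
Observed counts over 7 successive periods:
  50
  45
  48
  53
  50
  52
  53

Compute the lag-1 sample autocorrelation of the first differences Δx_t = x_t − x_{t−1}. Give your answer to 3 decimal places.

First differences Δx: -5, 3, 5, -3, 2, 1
Mean of differences = 0.5000
Numerator Σ(Δx_t−Δx̄)(Δx_{t+1}−Δx̄) = -22.7500
Denominator Σ(Δx_t−Δx̄)² = 71.5000
r_1(Δx) = -22.7500 / 71.5000 = -0.318

-0.318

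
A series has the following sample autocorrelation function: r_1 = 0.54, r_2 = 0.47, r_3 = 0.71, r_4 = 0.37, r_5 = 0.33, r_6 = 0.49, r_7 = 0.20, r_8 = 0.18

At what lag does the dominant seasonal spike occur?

The largest autocorrelation is r_3 = 0.71; the remaining lags stay at or below 0.54. The elevated value at lag 1 (0.54), dropping to 0.47 at lag 2, reflects decaying short-term dependence rather than seasonality.
The dominant spike at lag 3 indicates a seasonal period of 3.

3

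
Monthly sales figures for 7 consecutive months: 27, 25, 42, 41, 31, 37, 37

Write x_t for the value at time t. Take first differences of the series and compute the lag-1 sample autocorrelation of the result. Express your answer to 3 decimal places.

-0.299

First differences Δx: -2, 17, -1, -10, 6, 0
Mean of differences = 1.6667
Numerator Σ(Δx_t−Δx̄)(Δx_{t+1}−Δx̄) = -123.7778
Denominator Σ(Δx_t−Δx̄)² = 413.3333
r_1(Δx) = -123.7778 / 413.3333 = -0.299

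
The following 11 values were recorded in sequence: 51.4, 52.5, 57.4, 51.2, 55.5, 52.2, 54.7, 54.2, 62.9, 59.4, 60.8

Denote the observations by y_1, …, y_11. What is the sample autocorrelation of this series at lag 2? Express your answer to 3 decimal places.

0.326

Mean ȳ = (51.4 + 52.5 + 57.4 + 51.2 + 55.5 + 52.2 + 54.7 + 54.2 + 62.9 + 59.4 + 60.8)/11 = 55.6545
Numerator Σ_{t=1}^{9}(y_t−ȳ)(y_{t+2}−ȳ) = 51.8340
Denominator Σ(y_t−ȳ)² = 158.9273
r_2 = 51.8340 / 158.9273 = 0.326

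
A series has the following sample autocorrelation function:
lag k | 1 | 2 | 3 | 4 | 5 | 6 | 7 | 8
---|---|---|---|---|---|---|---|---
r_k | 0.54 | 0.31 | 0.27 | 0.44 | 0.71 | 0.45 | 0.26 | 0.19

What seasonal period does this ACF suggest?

5

The largest autocorrelation is r_5 = 0.71; the remaining lags stay at or below 0.54. The elevated value at lag 1 (0.54), dropping to 0.31 at lag 2, reflects decaying short-term dependence rather than seasonality.
The dominant spike at lag 5 indicates a seasonal period of 5.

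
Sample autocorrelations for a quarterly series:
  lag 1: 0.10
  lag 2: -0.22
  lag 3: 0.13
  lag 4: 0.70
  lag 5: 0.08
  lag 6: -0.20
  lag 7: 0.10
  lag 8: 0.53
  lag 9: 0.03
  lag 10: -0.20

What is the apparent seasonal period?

4

The largest autocorrelation is r_4 = 0.70, with a weaker echo at lag 8 (0.53); the remaining lags stay at or below 0.13.
The dominant spike at lag 4 indicates a seasonal period of 4.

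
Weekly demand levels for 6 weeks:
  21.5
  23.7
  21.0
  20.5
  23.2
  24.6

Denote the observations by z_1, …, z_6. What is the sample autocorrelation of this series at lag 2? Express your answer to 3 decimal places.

-0.476

Mean z̄ = (21.5 + 23.7 + 21.0 + 20.5 + 23.2 + 24.6)/6 = 22.4167
Deviations from mean: -0.9167, 1.2833, -1.4167, -1.9167, 0.7833, 2.1833
Σ(z_t−z̄)(z_{t+2}−z̄) = (1.2986) + (-2.4597) + (-1.1097) + (-4.1847) = -6.4556
Denominator Σ(z_t−z̄)² = 13.5483
r_2 = -6.4556 / 13.5483 = -0.476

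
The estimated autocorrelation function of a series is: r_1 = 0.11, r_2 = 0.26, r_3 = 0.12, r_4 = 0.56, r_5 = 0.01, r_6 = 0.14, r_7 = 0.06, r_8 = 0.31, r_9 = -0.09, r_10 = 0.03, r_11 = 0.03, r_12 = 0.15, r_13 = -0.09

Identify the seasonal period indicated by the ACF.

The largest autocorrelation is r_4 = 0.56, with a weaker echo at lag 8 (0.31); the remaining lags stay at or below 0.26.
The dominant spike at lag 4 indicates a seasonal period of 4.

4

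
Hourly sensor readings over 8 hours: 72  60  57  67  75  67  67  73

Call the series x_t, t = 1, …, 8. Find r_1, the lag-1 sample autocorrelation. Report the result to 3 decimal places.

0.136

Mean x̄ = (72 + 60 + 57 + 67 + 75 + 67 + 67 + 73)/8 = 67.2500
Deviations from mean: 4.7500, -7.2500, -10.2500, -0.2500, 7.7500, -0.2500, -0.2500, 5.7500
Σ(x_t−x̄)(x_{t+1}−x̄) = (-34.4375) + (74.3125) + (2.5625) + (-1.9375) + (-1.9375) + (0.0625) + (-1.4375) = 37.1875
Denominator Σ(x_t−x̄)² = 273.5000
r_1 = 37.1875 / 273.5000 = 0.136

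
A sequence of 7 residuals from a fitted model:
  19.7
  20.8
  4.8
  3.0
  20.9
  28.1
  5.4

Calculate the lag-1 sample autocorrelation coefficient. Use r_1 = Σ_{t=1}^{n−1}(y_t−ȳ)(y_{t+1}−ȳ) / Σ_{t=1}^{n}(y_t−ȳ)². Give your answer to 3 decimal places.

-0.047

Mean ȳ = (19.7 + 20.8 + 4.8 + 3.0 + 20.9 + 28.1 + 5.4)/7 = 14.6714
Deviations from mean: 5.0286, 6.1286, -9.8714, -11.6714, 6.2286, 13.4286, -9.2714
Numerator Σ_{t=1}^{6}(y_t−ȳ)(y_{t+1}−ȳ) = -28.0237
Denominator Σ(y_t−ȳ)² = 601.5943
r_1 = -28.0237 / 601.5943 = -0.047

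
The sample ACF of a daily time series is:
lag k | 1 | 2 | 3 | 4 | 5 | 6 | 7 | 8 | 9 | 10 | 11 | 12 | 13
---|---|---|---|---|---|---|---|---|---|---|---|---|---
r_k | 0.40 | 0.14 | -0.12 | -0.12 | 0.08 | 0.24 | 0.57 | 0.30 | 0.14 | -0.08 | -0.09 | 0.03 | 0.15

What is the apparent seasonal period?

The largest autocorrelation is r_7 = 0.57; the remaining lags stay at or below 0.40. The elevated value at lag 1 (0.40), dropping to 0.14 at lag 2, reflects decaying short-term dependence rather than seasonality.
The dominant spike at lag 7 indicates a seasonal period of 7.

7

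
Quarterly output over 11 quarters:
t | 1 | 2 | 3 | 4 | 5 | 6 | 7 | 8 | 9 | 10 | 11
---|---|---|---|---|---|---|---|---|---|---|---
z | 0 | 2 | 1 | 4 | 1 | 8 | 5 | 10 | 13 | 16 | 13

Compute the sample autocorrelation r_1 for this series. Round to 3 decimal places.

0.661

Mean z̄ = (0 + 2 + 1 + 4 + 1 + 8 + 5 + 10 + 13 + 16 + 13)/11 = 6.6364
Numerator Σ_{t=1}^{10}(z_t−z̄)(z_{t+1}−z̄) = 211.7769
Denominator Σ(z_t−z̄)² = 320.5455
r_1 = 211.7769 / 320.5455 = 0.661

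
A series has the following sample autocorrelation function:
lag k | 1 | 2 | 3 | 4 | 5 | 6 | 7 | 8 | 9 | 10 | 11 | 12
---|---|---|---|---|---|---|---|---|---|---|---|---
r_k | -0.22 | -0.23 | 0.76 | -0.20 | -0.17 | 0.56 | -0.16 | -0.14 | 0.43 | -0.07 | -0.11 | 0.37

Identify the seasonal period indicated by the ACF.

3

The largest autocorrelation is r_3 = 0.76, with weaker echoes at lags 6 (0.56), 9 (0.43) and 12 (0.37); the remaining lags stay at or below -0.07.
The dominant spike at lag 3 indicates a seasonal period of 3.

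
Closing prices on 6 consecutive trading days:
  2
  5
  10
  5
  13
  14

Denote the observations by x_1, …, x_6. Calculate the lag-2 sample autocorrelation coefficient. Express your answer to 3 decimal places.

-0.092

Mean x̄ = (2 + 5 + 10 + 5 + 13 + 14)/6 = 8.1667
Numerator Σ_{t=1}^{4}(x_t−x̄)(x_{t+2}−x̄) = -10.8889
Denominator Σ(x_t−x̄)² = 118.8333
r_2 = -10.8889 / 118.8333 = -0.092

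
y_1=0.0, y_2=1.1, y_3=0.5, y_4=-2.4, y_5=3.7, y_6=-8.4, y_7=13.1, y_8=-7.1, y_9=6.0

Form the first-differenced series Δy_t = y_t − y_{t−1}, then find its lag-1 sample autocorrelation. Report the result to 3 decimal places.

First differences Δy: 1.1, -0.6, -2.9, 6.1, -12.1, 21.5, -20.2, 13.1
Mean of differences = 0.7500
Numerator Σ(Δy_t−Δȳ)(Δy_{t+1}−Δȳ) = -1043.9025
Denominator Σ(Δy_t−Δȳ)² = 1231.0000
r_1(Δy) = -1043.9025 / 1231.0000 = -0.848

-0.848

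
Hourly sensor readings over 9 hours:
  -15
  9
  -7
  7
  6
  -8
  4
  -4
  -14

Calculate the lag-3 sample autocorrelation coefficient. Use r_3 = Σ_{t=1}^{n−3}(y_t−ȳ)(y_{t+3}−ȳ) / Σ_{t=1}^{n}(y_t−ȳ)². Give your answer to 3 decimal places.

0.170

Mean ȳ = (-15 + 9 − 7 + 7 + 6 − 8 + 4 − 4 − 14)/9 = -2.4444
Numerator Σ_{t=1}^{6}(y_t−ȳ)(y_{t+3}−ȳ) = 115.2963
Denominator Σ(y_t−ȳ)² = 678.2222
r_3 = 115.2963 / 678.2222 = 0.170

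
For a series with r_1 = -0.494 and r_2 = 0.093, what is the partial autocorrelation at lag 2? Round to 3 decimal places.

-0.200

φ_{22} = (r_2 − r_1²) / (1 − r_1²)
r_1² = (-0.494)² = 0.244036
Numerator = 0.093 − 0.2440 = -0.1510; denominator = 1 − 0.2440 = 0.7560
φ_{22} = -0.1510 / 0.7560 = -0.200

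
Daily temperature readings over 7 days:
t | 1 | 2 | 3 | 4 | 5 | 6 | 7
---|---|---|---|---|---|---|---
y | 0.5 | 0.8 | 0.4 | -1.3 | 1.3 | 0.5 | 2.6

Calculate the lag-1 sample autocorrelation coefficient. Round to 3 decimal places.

Mean ȳ = (0.5 + 0.8 + 0.4 − 1.3 + 1.3 + 0.5 + 2.6)/7 = 0.6857
Deviations from mean: -0.1857, 0.1143, -0.2857, -1.9857, 0.6143, -0.1857, 1.9143
Σ(y_t−ȳ)(y_{t+1}−ȳ) = (-0.0212) + (-0.0327) + (0.5673) + (-1.2198) + (-0.1141) + (-0.3555) = -1.1759
Denominator Σ(y_t−ȳ)² = 8.1486
r_1 = -1.1759 / 8.1486 = -0.144

-0.144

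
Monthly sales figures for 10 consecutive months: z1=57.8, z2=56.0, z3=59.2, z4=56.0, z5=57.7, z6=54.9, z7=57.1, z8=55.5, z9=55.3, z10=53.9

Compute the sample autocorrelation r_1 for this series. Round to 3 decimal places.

Mean z̄ = (57.8 + 56.0 + 59.2 + 56.0 + 57.7 + 54.9 + 57.1 + 55.5 + 55.3 + 53.9)/10 = 56.3400
Numerator Σ_{t=1}^{9}(z_t−z̄)(z_{t+1}−z̄) = -3.1836
Denominator Σ(z_t−z̄)² = 22.7840
r_1 = -3.1836 / 22.7840 = -0.140

-0.140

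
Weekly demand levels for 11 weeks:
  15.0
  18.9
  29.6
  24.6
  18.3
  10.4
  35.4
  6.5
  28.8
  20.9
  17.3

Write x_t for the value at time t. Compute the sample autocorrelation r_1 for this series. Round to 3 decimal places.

Mean x̄ = (15.0 + 18.9 + 29.6 + 24.6 + 18.3 + 10.4 + 35.4 + 6.5 + 28.8 + 20.9 + 17.3)/11 = 20.5182
Numerator Σ_{t=1}^{10}(x_t−x̄)(x_{t+1}−x̄) = -428.6621
Denominator Σ(x_t−x̄)² = 736.5764
r_1 = -428.6621 / 736.5764 = -0.582

-0.582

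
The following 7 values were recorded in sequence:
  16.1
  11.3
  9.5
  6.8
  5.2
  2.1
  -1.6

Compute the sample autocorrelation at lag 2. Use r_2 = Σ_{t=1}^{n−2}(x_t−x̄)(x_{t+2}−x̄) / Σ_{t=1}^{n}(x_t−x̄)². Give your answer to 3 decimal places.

0.162

Mean x̄ = (16.1 + 11.3 + 9.5 + 6.8 + 5.2 + 2.1 − 1.6)/7 = 7.0571
Deviations from mean: 9.0429, 4.2429, 2.4429, -0.2571, -1.8571, -4.9571, -8.6571
Numerator Σ_{t=1}^{5}(x_t−x̄)(x_{t+2}−x̄) = 33.8149
Denominator Σ(x_t−x̄)² = 208.7771
r_2 = 33.8149 / 208.7771 = 0.162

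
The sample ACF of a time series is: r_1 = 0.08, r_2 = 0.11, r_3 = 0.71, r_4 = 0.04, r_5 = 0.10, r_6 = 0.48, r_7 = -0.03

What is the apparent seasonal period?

3

The largest autocorrelation is r_3 = 0.71, with a weaker echo at lag 6 (0.48); the remaining lags stay at or below 0.11.
The dominant spike at lag 3 indicates a seasonal period of 3.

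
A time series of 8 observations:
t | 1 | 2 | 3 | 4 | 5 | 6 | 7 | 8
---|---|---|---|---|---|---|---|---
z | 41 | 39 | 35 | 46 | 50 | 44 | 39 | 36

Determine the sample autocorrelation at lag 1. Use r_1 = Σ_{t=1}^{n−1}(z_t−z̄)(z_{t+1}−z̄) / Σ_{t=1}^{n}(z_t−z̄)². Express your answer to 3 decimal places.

Mean z̄ = (41 + 39 + 35 + 46 + 50 + 44 + 39 + 36)/8 = 41.2500
Deviations from mean: -0.2500, -2.2500, -6.2500, 4.7500, 8.7500, 2.7500, -2.2500, -5.2500
Σ(z_t−z̄)(z_{t+1}−z̄) = (0.5625) + (14.0625) + (-29.6875) + (41.5625) + (24.0625) + (-6.1875) + (11.8125) = 56.1875
Denominator Σ(z_t−z̄)² = 183.5000
r_1 = 56.1875 / 183.5000 = 0.306

0.306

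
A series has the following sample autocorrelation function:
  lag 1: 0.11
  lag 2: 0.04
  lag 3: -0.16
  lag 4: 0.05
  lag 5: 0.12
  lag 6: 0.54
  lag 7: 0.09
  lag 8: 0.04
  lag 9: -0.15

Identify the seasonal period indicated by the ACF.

The largest autocorrelation is r_6 = 0.54; the remaining lags stay at or below 0.12.
The dominant spike at lag 6 indicates a seasonal period of 6.

6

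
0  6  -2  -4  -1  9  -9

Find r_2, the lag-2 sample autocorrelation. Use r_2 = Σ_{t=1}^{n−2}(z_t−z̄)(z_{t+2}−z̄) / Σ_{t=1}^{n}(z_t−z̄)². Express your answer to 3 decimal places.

Mean z̄ = (0 + 6 − 2 − 4 − 1 + 9 − 9)/7 = -0.1429
Σ(z_t−z̄)(z_{t+2}−z̄) = (-0.2653) + (-23.6939) + (1.5918) + (-35.2653) + (7.5918) = -50.0408
Denominator Σ(z_t−z̄)² = 218.8571
r_2 = -50.0408 / 218.8571 = -0.229

-0.229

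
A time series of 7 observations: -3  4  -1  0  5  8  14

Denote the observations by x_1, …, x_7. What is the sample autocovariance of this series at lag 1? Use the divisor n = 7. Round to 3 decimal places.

Mean x̄ = (-3 + 4 − 1 + 0 + 5 + 8 + 14)/7 = 3.8571
Σ_{t=1}^{6}(x_t−x̄)(x_{t+1}−x̄) = 59.4082
γ_1 = 59.4082 / 7 = 8.487

8.487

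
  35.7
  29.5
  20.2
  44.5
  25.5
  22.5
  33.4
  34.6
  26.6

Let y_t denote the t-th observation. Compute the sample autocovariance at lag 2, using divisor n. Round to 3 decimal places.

Mean ȳ = (35.7 + 29.5 + 20.2 + 44.5 + 25.5 + 22.5 + 33.4 + 34.6 + 26.6)/9 = 30.2778
Σ_{t=1}^{7}(y_t−ȳ)(y_{t+2}−ȳ) = -188.1910
γ_2 = -188.1910 / 9 = -20.910

-20.910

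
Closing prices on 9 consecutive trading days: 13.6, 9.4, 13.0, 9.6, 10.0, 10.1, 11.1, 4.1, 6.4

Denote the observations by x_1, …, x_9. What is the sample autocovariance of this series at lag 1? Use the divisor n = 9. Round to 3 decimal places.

Mean x̄ = (13.6 + 9.4 + 13.0 + 9.6 + 10.0 + 10.1 + 11.1 + 4.1 + 6.4)/9 = 9.7000
Σ_{t=1}^{8}(x_t−x̄)(x_{t+1}−x̄) = 8.8000
γ_1 = 8.8000 / 9 = 0.978

0.978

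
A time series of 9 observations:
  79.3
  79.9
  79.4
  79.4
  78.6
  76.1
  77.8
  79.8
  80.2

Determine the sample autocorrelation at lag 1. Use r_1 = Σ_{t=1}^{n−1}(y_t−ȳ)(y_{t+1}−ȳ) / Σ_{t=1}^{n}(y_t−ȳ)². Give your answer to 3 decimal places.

0.388

Mean ȳ = (79.3 + 79.9 + 79.4 + 79.4 + 78.6 + 76.1 + 77.8 + 79.8 + 80.2)/9 = 78.9444
Numerator Σ_{t=1}^{8}(y_t−ȳ)(y_{t+1}−ȳ) = 5.1558
Denominator Σ(y_t−ȳ)² = 13.2822
r_1 = 5.1558 / 13.2822 = 0.388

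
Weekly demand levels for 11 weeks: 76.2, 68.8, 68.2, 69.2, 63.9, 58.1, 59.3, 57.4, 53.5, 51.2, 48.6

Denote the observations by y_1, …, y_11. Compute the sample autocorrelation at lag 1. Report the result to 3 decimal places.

Mean ȳ = (76.2 + 68.8 + 68.2 + 69.2 + 63.9 + 58.1 + 59.3 + 57.4 + 53.5 + 51.2 + 48.6)/11 = 61.3091
Numerator Σ_{t=1}^{10}(y_t−ȳ)(y_{t+1}−ȳ) = 481.9190
Denominator Σ(y_t−ȳ)² = 748.6291
r_1 = 481.9190 / 748.6291 = 0.644

0.644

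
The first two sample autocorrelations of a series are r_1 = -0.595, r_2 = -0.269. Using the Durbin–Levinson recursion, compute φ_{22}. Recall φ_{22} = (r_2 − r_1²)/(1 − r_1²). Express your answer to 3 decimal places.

-0.964

φ_{22} = (r_2 − r_1²) / (1 − r_1²)
r_1² = (-0.595)² = 0.354025
Numerator = -0.269 − 0.3540 = -0.6230; denominator = 1 − 0.3540 = 0.6460
φ_{22} = -0.6230 / 0.6460 = -0.964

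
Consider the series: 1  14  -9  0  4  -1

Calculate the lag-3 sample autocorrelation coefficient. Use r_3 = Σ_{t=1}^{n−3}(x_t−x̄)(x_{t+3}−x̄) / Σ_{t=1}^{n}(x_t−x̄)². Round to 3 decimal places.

Mean x̄ = (1 + 14 − 9 + 0 + 4 − 1)/6 = 1.5000
Deviations from mean: -0.5000, 12.5000, -10.5000, -1.5000, 2.5000, -2.5000
Σ(x_t−x̄)(x_{t+3}−x̄) = (0.7500) + (31.2500) + (26.2500) = 58.2500
Denominator Σ(x_t−x̄)² = 281.5000
r_3 = 58.2500 / 281.5000 = 0.207

0.207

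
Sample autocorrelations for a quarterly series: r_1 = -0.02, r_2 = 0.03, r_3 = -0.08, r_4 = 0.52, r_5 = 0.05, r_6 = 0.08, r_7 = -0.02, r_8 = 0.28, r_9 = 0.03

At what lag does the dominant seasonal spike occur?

The largest autocorrelation is r_4 = 0.52, with a weaker echo at lag 8 (0.28); the remaining lags stay at or below 0.08.
The dominant spike at lag 4 indicates a seasonal period of 4.

4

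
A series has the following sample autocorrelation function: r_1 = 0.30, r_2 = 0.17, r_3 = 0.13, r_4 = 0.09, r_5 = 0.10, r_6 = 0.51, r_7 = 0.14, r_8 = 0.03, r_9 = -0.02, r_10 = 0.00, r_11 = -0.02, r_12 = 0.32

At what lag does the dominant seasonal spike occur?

6

The largest autocorrelation is r_6 = 0.51, with a weaker echo at lag 12 (0.32); the remaining lags stay at or below 0.30. The elevated value at lag 1 (0.30), dropping to 0.17 at lag 2, reflects decaying short-term dependence rather than seasonality.
The dominant spike at lag 6 indicates a seasonal period of 6.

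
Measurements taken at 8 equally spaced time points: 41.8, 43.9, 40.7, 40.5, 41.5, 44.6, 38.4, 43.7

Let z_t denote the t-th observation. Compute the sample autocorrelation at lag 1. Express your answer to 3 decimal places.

Mean z̄ = (41.8 + 43.9 + 40.7 + 40.5 + 41.5 + 44.6 + 38.4 + 43.7)/8 = 41.8875
Deviations from mean: -0.0875, 2.0125, -1.1875, -1.3875, -0.3875, 2.7125, -3.4875, 1.8125
Σ(z_t−z̄)(z_{t+1}−z̄) = (-0.1761) + (-2.3898) + (1.6477) + (0.5377) + (-1.0511) + (-9.4598) + (-6.3211) = -17.2127
Denominator Σ(z_t−z̄)² = 30.3488
r_1 = -17.2127 / 30.3488 = -0.567

-0.567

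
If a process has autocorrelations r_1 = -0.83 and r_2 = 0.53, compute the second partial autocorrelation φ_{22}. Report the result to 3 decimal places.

-0.511

φ_{22} = (r_2 − r_1²) / (1 − r_1²)
r_1² = (-0.83)² = 0.6889
Numerator = 0.53 − 0.6889 = -0.1589; denominator = 1 − 0.6889 = 0.3111
φ_{22} = -0.1589 / 0.3111 = -0.511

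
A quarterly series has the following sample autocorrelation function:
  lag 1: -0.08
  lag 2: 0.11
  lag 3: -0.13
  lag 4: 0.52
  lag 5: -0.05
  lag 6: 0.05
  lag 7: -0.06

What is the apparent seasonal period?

4

The largest autocorrelation is r_4 = 0.52; the remaining lags stay at or below 0.11.
The dominant spike at lag 4 indicates a seasonal period of 4.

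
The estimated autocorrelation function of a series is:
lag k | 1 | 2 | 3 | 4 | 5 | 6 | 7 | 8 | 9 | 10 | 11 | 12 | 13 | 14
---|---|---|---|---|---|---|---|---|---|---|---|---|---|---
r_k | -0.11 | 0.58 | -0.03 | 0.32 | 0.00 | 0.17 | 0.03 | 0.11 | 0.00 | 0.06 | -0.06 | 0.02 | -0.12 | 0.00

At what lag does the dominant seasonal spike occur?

2

The largest autocorrelation is r_2 = 0.58, with weaker echoes at lags 4 (0.32) and 6 (0.17); the remaining lags stay at or below 0.11.
The dominant spike at lag 2 indicates a seasonal period of 2.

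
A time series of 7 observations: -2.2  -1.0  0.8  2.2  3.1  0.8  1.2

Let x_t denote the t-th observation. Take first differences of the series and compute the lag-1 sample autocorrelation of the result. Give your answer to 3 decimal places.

0.147

First differences Δx: 1.2, 1.8, 1.4, 0.9, -2.3, 0.4
Mean of differences = 0.5667
Numerator Σ(Δx_t−Δx̄)(Δx_{t+1}−Δx̄) = 1.6089
Denominator Σ(Δx_t−Δx̄)² = 10.9733
r_1(Δx) = 1.6089 / 10.9733 = 0.147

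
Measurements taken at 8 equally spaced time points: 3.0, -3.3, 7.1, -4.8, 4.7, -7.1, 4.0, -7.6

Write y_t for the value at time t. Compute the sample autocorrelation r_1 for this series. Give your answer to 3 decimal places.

-0.766

Mean ȳ = (3.0 − 3.3 + 7.1 − 4.8 + 4.7 − 7.1 + 4.0 − 7.6)/8 = -0.5000
Numerator Σ_{t=1}^{7}(y_t−ȳ)(y_{t+1}−ȳ) = -182.0900
Denominator Σ(y_t−ȳ)² = 237.6000
r_1 = -182.0900 / 237.6000 = -0.766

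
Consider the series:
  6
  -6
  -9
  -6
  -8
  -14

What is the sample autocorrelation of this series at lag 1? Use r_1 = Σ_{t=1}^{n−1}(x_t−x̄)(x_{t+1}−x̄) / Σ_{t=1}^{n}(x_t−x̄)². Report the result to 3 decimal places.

0.069

Mean x̄ = (6 − 6 − 9 − 6 − 8 − 14)/6 = -6.1667
Numerator Σ_{t=1}^{5}(x_t−x̄)(x_{t+1}−x̄) = 15.1389
Denominator Σ(x_t−x̄)² = 220.8333
r_1 = 15.1389 / 220.8333 = 0.069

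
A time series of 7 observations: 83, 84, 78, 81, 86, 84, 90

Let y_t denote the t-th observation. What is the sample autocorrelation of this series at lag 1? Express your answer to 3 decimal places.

0.116

Mean ȳ = (83 + 84 + 78 + 81 + 86 + 84 + 90)/7 = 83.7143
Deviations from mean: -0.7143, 0.2857, -5.7143, -2.7143, 2.2857, 0.2857, 6.2857
Σ(y_t−ȳ)(y_{t+1}−ȳ) = (-0.2041) + (-1.6327) + (15.5102) + (-6.2041) + (0.6531) + (1.7959) = 9.9184
Denominator Σ(y_t−ȳ)² = 85.4286
r_1 = 9.9184 / 85.4286 = 0.116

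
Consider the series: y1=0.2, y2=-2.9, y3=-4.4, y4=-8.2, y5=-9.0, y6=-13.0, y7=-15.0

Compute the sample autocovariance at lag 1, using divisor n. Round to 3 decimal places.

Mean ȳ = (0.2 − 2.9 − 4.4 − 8.2 − 9.0 − 13.0 − 15.0)/7 = -7.4714
Σ_{t=1}^{6}(y_t−ȳ)(y_{t+1}−ȳ) = 98.0592
γ_1 = 98.0592 / 7 = 14.008

14.008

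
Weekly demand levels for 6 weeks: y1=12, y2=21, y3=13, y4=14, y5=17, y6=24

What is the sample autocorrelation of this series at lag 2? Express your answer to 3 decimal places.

Mean ȳ = (12 + 21 + 13 + 14 + 17 + 24)/6 = 16.8333
Deviations from mean: -4.8333, 4.1667, -3.8333, -2.8333, 0.1667, 7.1667
Σ(y_t−ȳ)(y_{t+2}−ȳ) = (18.5278) + (-11.8056) + (-0.6389) + (-20.3056) = -14.2222
Denominator Σ(y_t−ȳ)² = 114.8333
r_2 = -14.2222 / 114.8333 = -0.124

-0.124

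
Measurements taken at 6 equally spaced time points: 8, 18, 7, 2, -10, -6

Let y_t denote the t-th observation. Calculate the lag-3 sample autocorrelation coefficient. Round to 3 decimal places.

-0.457

Mean ȳ = (8 + 18 + 7 + 2 − 10 − 6)/6 = 3.1667
Σ(y_t−ȳ)(y_{t+3}−ȳ) = (-5.6389) + (-195.3056) + (-35.1389) = -236.0833
Denominator Σ(y_t−ȳ)² = 516.8333
r_3 = -236.0833 / 516.8333 = -0.457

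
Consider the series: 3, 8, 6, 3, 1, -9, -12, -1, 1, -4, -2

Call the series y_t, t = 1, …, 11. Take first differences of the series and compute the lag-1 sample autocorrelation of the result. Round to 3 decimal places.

0.049

First differences Δy: 5, -2, -3, -2, -10, -3, 11, 2, -5, 2
Mean of differences = -0.5000
Numerator Σ(Δy_t−Δȳ)(Δy_{t+1}−Δȳ) = 14.7500
Denominator Σ(Δy_t−Δȳ)² = 302.5000
r_1(Δy) = 14.7500 / 302.5000 = 0.049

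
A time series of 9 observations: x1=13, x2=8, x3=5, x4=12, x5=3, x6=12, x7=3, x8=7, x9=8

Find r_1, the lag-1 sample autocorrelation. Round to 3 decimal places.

-0.579

Mean x̄ = (13 + 8 + 5 + 12 + 3 + 12 + 3 + 7 + 8)/9 = 7.8889
Numerator Σ_{t=1}^{8}(x_t−x̄)(x_{t+1}−x̄) = -67.6790
Denominator Σ(x_t−x̄)² = 116.8889
r_1 = -67.6790 / 116.8889 = -0.579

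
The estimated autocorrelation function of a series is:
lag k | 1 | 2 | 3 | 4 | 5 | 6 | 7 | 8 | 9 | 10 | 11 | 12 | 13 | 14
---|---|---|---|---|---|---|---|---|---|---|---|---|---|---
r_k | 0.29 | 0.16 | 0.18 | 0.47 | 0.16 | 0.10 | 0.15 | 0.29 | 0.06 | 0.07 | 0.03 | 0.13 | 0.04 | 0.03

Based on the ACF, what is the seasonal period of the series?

The largest autocorrelation is r_4 = 0.47; the remaining lags stay at or below 0.29. The elevated value at lag 1 (0.29), dropping to 0.16 at lag 2, reflects decaying short-term dependence rather than seasonality.
The dominant spike at lag 4 indicates a seasonal period of 4.

4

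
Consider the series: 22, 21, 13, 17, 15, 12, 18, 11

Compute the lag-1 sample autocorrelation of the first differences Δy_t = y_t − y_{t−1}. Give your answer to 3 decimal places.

First differences Δy: -1, -8, 4, -2, -3, 6, -7
Mean of differences = -1.5714
Numerator Σ(Δy_t−Δȳ)(Δy_{t+1}−Δȳ) = -93.1837
Denominator Σ(Δy_t−Δȳ)² = 161.7143
r_1(Δy) = -93.1837 / 161.7143 = -0.576

-0.576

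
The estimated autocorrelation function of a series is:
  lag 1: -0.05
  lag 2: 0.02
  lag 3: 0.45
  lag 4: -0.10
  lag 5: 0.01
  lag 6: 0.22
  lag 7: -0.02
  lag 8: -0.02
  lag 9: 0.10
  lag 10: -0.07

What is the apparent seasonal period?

The largest autocorrelation is r_3 = 0.45, with a weaker echo at lag 6 (0.22); the remaining lags stay at or below 0.10.
The dominant spike at lag 3 indicates a seasonal period of 3.

3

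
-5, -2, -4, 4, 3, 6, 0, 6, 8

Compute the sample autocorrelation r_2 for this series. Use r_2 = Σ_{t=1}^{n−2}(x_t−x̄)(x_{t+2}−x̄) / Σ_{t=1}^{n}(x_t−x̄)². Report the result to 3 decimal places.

Mean x̄ = (-5 − 2 − 4 + 4 + 3 + 6 + 0 + 6 + 8)/9 = 1.7778
Σ(x_t−x̄)(x_{t+2}−x̄) = (39.1605) + (-8.3951) + (-7.0617) + (9.3827) + (-2.1728) + (17.8272) + (-11.0617) = 37.6790
Denominator Σ(x_t−x̄)² = 177.5556
r_2 = 37.6790 / 177.5556 = 0.212

0.212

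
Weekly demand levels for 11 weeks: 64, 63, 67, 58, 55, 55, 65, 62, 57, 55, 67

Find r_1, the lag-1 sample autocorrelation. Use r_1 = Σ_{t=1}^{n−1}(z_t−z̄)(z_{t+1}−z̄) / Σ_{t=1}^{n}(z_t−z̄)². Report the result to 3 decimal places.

0.063

Mean z̄ = (64 + 63 + 67 + 58 + 55 + 55 + 65 + 62 + 57 + 55 + 67)/11 = 60.7273
Numerator Σ_{t=1}^{10}(z_t−z̄)(z_{t+1}−z̄) = 14.6529
Denominator Σ(z_t−z̄)² = 234.1818
r_1 = 14.6529 / 234.1818 = 0.063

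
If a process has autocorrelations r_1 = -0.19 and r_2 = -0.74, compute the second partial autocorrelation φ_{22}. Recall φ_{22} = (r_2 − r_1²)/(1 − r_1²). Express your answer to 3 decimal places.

-0.805

φ_{22} = (r_2 − r_1²) / (1 − r_1²)
r_1² = (-0.19)² = 0.0361
Numerator = -0.74 − 0.0361 = -0.7761; denominator = 1 − 0.0361 = 0.9639
φ_{22} = -0.7761 / 0.9639 = -0.805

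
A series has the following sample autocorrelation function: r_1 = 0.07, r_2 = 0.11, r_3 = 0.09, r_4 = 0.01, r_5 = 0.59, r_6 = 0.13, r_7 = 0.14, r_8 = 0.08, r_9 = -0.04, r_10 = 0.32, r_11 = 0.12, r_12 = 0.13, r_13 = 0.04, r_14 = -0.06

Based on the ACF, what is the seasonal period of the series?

The largest autocorrelation is r_5 = 0.59, with a weaker echo at lag 10 (0.32); the remaining lags stay at or below 0.14.
The dominant spike at lag 5 indicates a seasonal period of 5.

5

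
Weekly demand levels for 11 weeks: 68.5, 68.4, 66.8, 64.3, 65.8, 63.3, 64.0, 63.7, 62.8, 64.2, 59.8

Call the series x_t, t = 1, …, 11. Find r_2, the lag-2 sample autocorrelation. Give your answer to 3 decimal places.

Mean x̄ = (68.5 + 68.4 + 66.8 + 64.3 + 65.8 + 63.3 + 64.0 + 63.7 + 62.8 + 64.2 + 59.8)/11 = 64.6909
Numerator Σ_{t=1}^{9}(x_t−x̄)(x_{t+2}−x̄) = 21.1198
Denominator Σ(x_t−x̄)² = 65.2291
r_2 = 21.1198 / 65.2291 = 0.324

0.324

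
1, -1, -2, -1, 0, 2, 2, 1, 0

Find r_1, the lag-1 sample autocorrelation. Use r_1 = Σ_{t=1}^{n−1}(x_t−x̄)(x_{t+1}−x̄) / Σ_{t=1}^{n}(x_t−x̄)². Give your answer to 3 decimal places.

0.561

Mean x̄ = (1 − 1 − 2 − 1 + 0 + 2 + 2 + 1 + 0)/9 = 0.2222
Numerator Σ_{t=1}^{8}(x_t−x̄)(x_{t+1}−x̄) = 8.7284
Denominator Σ(x_t−x̄)² = 15.5556
r_1 = 8.7284 / 15.5556 = 0.561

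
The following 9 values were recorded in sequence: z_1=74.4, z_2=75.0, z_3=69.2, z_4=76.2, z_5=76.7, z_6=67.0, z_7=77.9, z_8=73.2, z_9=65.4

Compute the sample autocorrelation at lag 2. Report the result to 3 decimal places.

-0.322

Mean z̄ = (74.4 + 75.0 + 69.2 + 76.2 + 76.7 + 67.0 + 77.9 + 73.2 + 65.4)/9 = 72.7778
Numerator Σ_{t=1}^{7}(z_t−z̄)(z_{t+2}−z̄) = -52.1443
Denominator Σ(z_t−z̄)² = 161.6956
r_2 = -52.1443 / 161.6956 = -0.322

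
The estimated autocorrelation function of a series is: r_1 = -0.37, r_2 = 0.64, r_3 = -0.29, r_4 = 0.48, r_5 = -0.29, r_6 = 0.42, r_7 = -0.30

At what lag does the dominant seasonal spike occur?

The largest autocorrelation is r_2 = 0.64, with weaker echoes at lags 4 (0.48) and 6 (0.42); the remaining lags stay at or below -0.29.
The dominant spike at lag 2 indicates a seasonal period of 2.

2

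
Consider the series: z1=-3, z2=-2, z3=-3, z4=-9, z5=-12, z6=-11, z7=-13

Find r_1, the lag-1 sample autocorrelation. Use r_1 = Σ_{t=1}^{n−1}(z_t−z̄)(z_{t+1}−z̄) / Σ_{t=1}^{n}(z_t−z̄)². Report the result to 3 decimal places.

Mean z̄ = (-3 − 2 − 3 − 9 − 12 − 11 − 13)/7 = -7.5714
Deviations from mean: 4.5714, 5.5714, 4.5714, -1.4286, -4.4286, -3.4286, -5.4286
Numerator Σ_{t=1}^{6}(z_t−z̄)(z_{t+1}−z̄) = 84.5306
Denominator Σ(z_t−z̄)² = 135.7143
r_1 = 84.5306 / 135.7143 = 0.623

0.623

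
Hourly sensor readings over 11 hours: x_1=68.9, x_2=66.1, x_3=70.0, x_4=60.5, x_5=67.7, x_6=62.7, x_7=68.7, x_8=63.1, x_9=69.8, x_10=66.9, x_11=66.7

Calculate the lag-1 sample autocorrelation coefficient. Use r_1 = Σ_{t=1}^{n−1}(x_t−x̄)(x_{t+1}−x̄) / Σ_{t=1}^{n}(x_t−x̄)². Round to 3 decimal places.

-0.624

Mean x̄ = (68.9 + 66.1 + 70.0 + 60.5 + 67.7 + 62.7 + 68.7 + 63.1 + 69.8 + 66.9 + 66.7)/11 = 66.4636
Numerator Σ_{t=1}^{10}(x_t−x̄)(x_{t+1}−x̄) = -60.8904
Denominator Σ(x_t−x̄)² = 97.5255
r_1 = -60.8904 / 97.5255 = -0.624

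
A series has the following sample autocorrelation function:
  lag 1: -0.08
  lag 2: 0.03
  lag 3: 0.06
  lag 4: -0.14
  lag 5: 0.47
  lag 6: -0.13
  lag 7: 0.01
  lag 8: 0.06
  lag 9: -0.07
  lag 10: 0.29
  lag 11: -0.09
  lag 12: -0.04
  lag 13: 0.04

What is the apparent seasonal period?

The largest autocorrelation is r_5 = 0.47, with a weaker echo at lag 10 (0.29); the remaining lags stay at or below 0.06.
The dominant spike at lag 5 indicates a seasonal period of 5.

5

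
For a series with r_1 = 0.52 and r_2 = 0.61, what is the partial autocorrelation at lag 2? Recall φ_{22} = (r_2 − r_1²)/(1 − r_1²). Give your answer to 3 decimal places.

φ_{22} = (r_2 − r_1²) / (1 − r_1²)
r_1² = (0.52)² = 0.2704
Numerator = 0.61 − 0.2704 = 0.3396; denominator = 1 − 0.2704 = 0.7296
φ_{22} = 0.3396 / 0.7296 = 0.465

0.465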